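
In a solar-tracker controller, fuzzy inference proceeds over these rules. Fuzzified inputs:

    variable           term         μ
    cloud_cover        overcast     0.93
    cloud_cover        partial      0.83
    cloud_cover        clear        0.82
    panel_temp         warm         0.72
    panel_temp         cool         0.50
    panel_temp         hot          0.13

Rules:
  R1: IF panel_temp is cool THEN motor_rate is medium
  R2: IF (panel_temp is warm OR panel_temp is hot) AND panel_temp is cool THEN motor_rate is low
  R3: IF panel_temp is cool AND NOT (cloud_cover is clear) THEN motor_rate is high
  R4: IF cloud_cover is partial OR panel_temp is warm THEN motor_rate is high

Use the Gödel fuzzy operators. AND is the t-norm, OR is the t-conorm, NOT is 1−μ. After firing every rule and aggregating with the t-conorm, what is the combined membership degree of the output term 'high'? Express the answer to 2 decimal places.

R1: cool=0.50 → w = 0.50
R2: (warm=0.72 OR hot=0.13) = 0.72; AND[min(a, b)] with cool=0.50 → w = 0.50
R3: cool=0.50, ¬clear=1−0.82=0.18; AND[min(a, b)] → w = 0.18
R4: partial=0.83, warm=0.72; OR[max(a, b)] → w = 0.83
Rules with consequent 'high': {R3, R4} → strengths 0.18, 0.83
Aggregate via t-conorm [max(a, b)]: 0.83

0.83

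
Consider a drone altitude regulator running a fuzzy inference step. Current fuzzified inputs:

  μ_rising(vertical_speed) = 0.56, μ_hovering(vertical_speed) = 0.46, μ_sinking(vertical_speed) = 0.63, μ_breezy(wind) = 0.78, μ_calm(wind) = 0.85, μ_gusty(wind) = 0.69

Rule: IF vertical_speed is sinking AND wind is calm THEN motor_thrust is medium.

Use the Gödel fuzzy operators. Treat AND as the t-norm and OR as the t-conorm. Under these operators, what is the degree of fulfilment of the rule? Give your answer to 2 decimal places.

firing strength: sinking=0.63, calm=0.85; AND[min(a, b)] → w = 0.63

0.63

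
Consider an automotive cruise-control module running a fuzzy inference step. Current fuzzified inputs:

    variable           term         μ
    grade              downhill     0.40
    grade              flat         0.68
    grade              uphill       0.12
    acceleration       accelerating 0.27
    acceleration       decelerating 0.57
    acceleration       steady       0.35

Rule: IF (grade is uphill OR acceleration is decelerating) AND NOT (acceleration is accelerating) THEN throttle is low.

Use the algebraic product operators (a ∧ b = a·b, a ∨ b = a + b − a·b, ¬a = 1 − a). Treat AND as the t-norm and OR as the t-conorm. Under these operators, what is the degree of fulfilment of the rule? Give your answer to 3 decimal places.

firing strength: (uphill=0.12 OR decelerating=0.57) = 0.6216; AND[a·b] with ¬accelerating=1−0.27=0.73 → w = 0.4538

0.454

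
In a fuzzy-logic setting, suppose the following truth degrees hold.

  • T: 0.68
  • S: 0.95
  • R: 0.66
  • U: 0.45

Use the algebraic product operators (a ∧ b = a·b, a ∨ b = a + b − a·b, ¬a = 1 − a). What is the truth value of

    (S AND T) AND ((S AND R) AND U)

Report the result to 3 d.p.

S AND T = a·b on (0.9500, 0.6800) = 0.6460
S AND R = a·b on (0.9500, 0.6600) = 0.6270
(S AND R) AND U = a·b on (0.6270, 0.4500) = 0.2822
(S AND T) AND ((S AND R) AND U) = a·b on (0.6460, 0.2822) = 0.1823

0.182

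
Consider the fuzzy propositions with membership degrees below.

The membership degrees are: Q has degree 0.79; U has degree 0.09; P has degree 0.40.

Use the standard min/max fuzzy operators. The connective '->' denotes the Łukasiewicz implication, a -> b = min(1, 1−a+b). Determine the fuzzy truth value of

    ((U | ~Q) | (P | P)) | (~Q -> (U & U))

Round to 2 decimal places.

0.88

~Q = 1 − 0.79 = 0.21
U | ~Q = max(a, b) on (0.09, 0.21) = 0.21
P | P = max(a, b) on (0.40, 0.40) = 0.40
(U | ~Q) | (P | P) = max(a, b) on (0.21, 0.40) = 0.40
~Q = 1 − 0.79 = 0.21
U & U = min(a, b) on (0.09, 0.09) = 0.09
~Q -> (U & U)  [Łukasiewicz: min(1, 1−a+b)] with a=0.21, b=0.09 → 0.88
((U | ~Q) | (P | P)) | (~Q -> (U & U)) = max(a, b) on (0.40, 0.88) = 0.88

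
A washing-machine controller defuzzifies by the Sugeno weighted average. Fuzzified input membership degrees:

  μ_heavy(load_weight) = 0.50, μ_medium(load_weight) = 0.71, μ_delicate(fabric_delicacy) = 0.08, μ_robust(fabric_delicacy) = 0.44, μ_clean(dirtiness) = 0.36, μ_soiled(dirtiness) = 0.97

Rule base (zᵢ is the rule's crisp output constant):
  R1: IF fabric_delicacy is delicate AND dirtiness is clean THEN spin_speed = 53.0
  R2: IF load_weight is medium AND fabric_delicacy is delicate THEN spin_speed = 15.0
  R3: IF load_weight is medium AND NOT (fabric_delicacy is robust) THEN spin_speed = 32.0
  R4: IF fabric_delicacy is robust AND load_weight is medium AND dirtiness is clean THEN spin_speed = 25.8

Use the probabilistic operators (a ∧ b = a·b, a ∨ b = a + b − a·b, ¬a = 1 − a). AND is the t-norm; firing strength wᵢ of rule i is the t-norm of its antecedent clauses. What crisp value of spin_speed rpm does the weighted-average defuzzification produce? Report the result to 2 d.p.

R1 (z=53.0): delicate=0.08, clean=0.36; AND[a·b] → w = 0.0288
R2 (z=15.0): medium=0.71, delicate=0.08; AND[a·b] → w = 0.0568
R3 (z=32.0): medium=0.71, ¬robust=1−0.44=0.56; AND[a·b] → w = 0.3976
R4 (z=25.8): robust=0.44, medium=0.71, clean=0.36; AND[a·b] → w = 0.1125
Weighted average = (0.0288·53.0 + 0.0568·15.0 + 0.3976·32.0 + 0.1125·25.8) / (0.0288 + 0.0568 + 0.3976 + 0.1125)
  = 18.0032 / 0.5957 = 30.22

30.22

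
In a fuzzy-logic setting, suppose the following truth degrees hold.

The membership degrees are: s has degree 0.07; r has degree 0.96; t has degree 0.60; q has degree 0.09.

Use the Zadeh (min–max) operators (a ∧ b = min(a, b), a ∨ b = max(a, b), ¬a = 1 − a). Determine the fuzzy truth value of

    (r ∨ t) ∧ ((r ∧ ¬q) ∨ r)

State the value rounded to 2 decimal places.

0.96

r ∨ t = max(a, b) on (0.96, 0.60) = 0.96
¬q = 1 − 0.09 = 0.91
r ∧ ¬q = min(a, b) on (0.96, 0.91) = 0.91
(r ∧ ¬q) ∨ r = max(a, b) on (0.91, 0.96) = 0.96
(r ∨ t) ∧ ((r ∧ ¬q) ∨ r) = min(a, b) on (0.96, 0.96) = 0.96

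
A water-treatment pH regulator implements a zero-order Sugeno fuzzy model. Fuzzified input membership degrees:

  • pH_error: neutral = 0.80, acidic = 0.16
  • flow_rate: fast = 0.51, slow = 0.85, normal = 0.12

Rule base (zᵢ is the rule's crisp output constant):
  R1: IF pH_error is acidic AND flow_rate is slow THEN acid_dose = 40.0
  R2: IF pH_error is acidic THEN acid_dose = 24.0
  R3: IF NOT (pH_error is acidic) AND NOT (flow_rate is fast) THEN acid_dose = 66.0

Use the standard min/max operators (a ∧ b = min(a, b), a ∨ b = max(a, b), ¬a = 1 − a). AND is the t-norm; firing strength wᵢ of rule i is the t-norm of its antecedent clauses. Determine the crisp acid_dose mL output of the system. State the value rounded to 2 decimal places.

52.57

R1 (z=40.0): acidic=0.16, slow=0.85; AND[min(a, b)] → w = 0.16
R2 (z=24.0): acidic=0.16 → w = 0.16
R3 (z=66.0): ¬acidic=1−0.16=0.84, ¬fast=1−0.51=0.49; AND[min(a, b)] → w = 0.49
Weighted average = (0.16·40.0 + 0.16·24.0 + 0.49·66.0) / (0.16 + 0.16 + 0.49)
  = 42.5800 / 0.8100 = 52.57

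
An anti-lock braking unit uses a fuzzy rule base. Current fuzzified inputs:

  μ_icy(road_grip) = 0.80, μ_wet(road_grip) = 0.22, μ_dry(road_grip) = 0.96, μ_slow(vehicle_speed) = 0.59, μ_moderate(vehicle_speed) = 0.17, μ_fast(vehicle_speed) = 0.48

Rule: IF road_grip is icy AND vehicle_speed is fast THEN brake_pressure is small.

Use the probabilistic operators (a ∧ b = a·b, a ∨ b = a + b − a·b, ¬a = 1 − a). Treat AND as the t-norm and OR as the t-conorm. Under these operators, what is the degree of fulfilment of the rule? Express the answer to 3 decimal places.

0.384

firing strength: icy=0.80, fast=0.48; AND[a·b] → w = 0.3840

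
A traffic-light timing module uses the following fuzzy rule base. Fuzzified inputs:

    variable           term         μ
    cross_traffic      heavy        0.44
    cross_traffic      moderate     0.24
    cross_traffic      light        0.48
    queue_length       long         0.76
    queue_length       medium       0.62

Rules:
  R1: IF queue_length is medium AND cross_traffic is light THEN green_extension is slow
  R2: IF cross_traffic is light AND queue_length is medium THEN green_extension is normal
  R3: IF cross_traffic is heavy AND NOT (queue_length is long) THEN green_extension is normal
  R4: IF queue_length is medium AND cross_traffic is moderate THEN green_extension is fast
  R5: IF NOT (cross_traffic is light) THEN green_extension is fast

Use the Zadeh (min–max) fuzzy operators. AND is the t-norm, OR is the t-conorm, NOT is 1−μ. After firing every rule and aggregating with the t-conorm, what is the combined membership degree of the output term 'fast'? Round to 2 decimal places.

R1: medium=0.62, light=0.48; AND[min(a, b)] → w = 0.48
R2: light=0.48, medium=0.62; AND[min(a, b)] → w = 0.48
R3: heavy=0.44, ¬long=1−0.76=0.24; AND[min(a, b)] → w = 0.24
R4: medium=0.62, moderate=0.24; AND[min(a, b)] → w = 0.24
R5: ¬light=1−0.48=0.52 → w = 0.52
Rules with consequent 'fast': {R4, R5} → strengths 0.24, 0.52
Aggregate via t-conorm [max(a, b)]: 0.52

0.52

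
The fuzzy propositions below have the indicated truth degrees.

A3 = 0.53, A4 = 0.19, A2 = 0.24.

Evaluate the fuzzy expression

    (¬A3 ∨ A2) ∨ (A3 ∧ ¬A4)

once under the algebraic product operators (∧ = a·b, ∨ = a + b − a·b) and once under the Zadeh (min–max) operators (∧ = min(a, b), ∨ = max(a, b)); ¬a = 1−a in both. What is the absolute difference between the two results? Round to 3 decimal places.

0.240

Under algebraic product:
  ¬A3 = 1 − 0.5300 = 0.4700
  ¬A3 ∨ A2 = a + b − a·b on (0.4700, 0.2400) = 0.5972
  ¬A4 = 1 − 0.1900 = 0.8100
  A3 ∧ ¬A4 = a·b on (0.5300, 0.8100) = 0.4293
  (¬A3 ∨ A2) ∨ (A3 ∧ ¬A4) = a + b − a·b on (0.5972, 0.4293) = 0.7701
  → value = 0.7701
Under Zadeh (min–max):
  ¬A3 = 1 − 0.53 = 0.47
  ¬A3 ∨ A2 = max(a, b) on (0.47, 0.24) = 0.47
  ¬A4 = 1 − 0.19 = 0.81
  A3 ∧ ¬A4 = min(a, b) on (0.53, 0.81) = 0.53
  (¬A3 ∨ A2) ∨ (A3 ∧ ¬A4) = max(a, b) on (0.47, 0.53) = 0.53
  → value = 0.5300
|0.7701 − 0.5300| = 0.240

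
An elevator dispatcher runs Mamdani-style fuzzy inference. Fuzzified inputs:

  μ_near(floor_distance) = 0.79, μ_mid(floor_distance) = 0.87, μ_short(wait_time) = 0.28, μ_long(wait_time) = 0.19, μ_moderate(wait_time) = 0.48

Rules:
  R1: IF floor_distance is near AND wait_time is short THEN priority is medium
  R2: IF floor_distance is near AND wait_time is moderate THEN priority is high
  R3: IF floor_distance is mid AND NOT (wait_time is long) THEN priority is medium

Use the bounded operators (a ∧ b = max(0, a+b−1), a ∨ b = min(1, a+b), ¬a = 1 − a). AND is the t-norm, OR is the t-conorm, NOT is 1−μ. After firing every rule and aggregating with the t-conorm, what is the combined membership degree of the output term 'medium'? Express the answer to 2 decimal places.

0.75

R1: near=0.79, short=0.28; AND[max(0, a+b−1)] → w = 0.07
R2: near=0.79, moderate=0.48; AND[max(0, a+b−1)] → w = 0.27
R3: mid=0.87, ¬long=1−0.19=0.81; AND[max(0, a+b−1)] → w = 0.68
Rules with consequent 'medium': {R1, R3} → strengths 0.07, 0.68
Aggregate via t-conorm [min(1, a+b)]: 0.75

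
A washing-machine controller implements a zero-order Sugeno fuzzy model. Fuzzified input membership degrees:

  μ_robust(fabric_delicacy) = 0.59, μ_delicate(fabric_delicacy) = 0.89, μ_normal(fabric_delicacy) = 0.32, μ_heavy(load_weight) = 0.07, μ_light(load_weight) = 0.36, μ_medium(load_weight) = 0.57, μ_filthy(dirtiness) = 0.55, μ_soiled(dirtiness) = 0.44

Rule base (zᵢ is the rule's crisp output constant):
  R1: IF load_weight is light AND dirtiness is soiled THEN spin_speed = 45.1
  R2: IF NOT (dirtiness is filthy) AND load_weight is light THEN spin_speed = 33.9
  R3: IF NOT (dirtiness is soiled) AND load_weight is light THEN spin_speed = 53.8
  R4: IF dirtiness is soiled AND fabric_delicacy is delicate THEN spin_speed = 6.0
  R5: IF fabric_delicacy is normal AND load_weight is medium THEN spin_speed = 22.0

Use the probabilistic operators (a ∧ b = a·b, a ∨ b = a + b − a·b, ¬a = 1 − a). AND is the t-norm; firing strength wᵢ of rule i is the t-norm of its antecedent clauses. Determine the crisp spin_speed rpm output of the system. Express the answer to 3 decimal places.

R1 (z=45.1): light=0.36, soiled=0.44; AND[a·b] → w = 0.1584
R2 (z=33.9): ¬filthy=1−0.55=0.45, light=0.36; AND[a·b] → w = 0.1620
R3 (z=53.8): ¬soiled=1−0.44=0.56, light=0.36; AND[a·b] → w = 0.2016
R4 (z=6.0): soiled=0.44, delicate=0.89; AND[a·b] → w = 0.3916
R5 (z=22.0): normal=0.32, medium=0.57; AND[a·b] → w = 0.1824
Weighted average = (0.1584·45.1 + 0.1620·33.9 + 0.2016·53.8 + 0.3916·6.0 + 0.1824·22.0) / (0.1584 + 0.1620 + 0.2016 + 0.3916 + 0.1824)
  = 29.8441 / 1.0960 = 27.230

27.230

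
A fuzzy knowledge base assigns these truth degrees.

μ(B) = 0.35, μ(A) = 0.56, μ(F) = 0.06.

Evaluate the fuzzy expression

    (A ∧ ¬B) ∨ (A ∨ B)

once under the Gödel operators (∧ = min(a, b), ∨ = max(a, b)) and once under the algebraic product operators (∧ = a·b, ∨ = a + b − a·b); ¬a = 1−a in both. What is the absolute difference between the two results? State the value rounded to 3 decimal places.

0.258

Under Gödel:
  ¬B = 1 − 0.35 = 0.65
  A ∧ ¬B = min(a, b) on (0.56, 0.65) = 0.56
  A ∨ B = max(a, b) on (0.56, 0.35) = 0.56
  (A ∧ ¬B) ∨ (A ∨ B) = max(a, b) on (0.56, 0.56) = 0.56
  → value = 0.5600
Under algebraic product:
  ¬B = 1 − 0.3500 = 0.6500
  A ∧ ¬B = a·b on (0.5600, 0.6500) = 0.3640
  A ∨ B = a + b − a·b on (0.5600, 0.3500) = 0.7140
  (A ∧ ¬B) ∨ (A ∨ B) = a + b − a·b on (0.3640, 0.7140) = 0.8181
  → value = 0.8181
|0.5600 − 0.8181| = 0.258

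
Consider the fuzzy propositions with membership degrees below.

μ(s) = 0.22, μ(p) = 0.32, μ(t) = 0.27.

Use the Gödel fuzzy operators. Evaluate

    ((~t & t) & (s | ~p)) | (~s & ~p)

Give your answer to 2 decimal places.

~t = 1 − 0.27 = 0.73
~t & t = min(a, b) on (0.73, 0.27) = 0.27
~p = 1 − 0.32 = 0.68
s | ~p = max(a, b) on (0.22, 0.68) = 0.68
(~t & t) & (s | ~p) = min(a, b) on (0.27, 0.68) = 0.27
~s = 1 − 0.22 = 0.78
~p = 1 − 0.32 = 0.68
~s & ~p = min(a, b) on (0.78, 0.68) = 0.68
((~t & t) & (s | ~p)) | (~s & ~p) = max(a, b) on (0.27, 0.68) = 0.68

0.68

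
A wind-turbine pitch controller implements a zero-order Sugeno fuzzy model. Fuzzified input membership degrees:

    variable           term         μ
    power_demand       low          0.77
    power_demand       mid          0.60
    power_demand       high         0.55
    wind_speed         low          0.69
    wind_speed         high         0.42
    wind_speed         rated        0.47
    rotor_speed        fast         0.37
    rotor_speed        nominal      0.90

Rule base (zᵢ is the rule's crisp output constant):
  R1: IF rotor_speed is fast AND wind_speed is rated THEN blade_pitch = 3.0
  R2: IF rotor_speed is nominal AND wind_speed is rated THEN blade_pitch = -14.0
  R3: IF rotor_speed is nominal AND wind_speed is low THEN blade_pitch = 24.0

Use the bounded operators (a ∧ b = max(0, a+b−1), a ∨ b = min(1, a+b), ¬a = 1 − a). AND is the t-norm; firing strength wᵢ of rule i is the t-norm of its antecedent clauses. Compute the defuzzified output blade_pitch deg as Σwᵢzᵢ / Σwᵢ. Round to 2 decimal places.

R1 (z=3.0): fast=0.37, rated=0.47; AND[max(0, a+b−1)] → w = 0.00
R2 (z=-14.0): nominal=0.90, rated=0.47; AND[max(0, a+b−1)] → w = 0.37
R3 (z=24.0): nominal=0.90, low=0.69; AND[max(0, a+b−1)] → w = 0.59
Weighted average = (0.00·3.0 + 0.37·-14.0 + 0.59·24.0) / (0.00 + 0.37 + 0.59)
  = 8.9800 / 0.9600 = 9.35

9.35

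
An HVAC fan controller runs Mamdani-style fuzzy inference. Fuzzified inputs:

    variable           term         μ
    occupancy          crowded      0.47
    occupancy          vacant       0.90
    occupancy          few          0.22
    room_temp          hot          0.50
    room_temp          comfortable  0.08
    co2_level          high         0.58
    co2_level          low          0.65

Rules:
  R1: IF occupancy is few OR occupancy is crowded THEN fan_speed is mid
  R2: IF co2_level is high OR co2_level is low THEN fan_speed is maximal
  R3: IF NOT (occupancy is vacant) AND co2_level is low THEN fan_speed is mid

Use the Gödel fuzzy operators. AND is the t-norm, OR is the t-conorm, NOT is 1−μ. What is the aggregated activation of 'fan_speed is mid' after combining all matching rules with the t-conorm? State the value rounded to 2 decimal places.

0.47

R1: few=0.22, crowded=0.47; OR[max(a, b)] → w = 0.47
R2: high=0.58, low=0.65; OR[max(a, b)] → w = 0.65
R3: ¬vacant=1−0.90=0.10, low=0.65; AND[min(a, b)] → w = 0.10
Rules with consequent 'mid': {R1, R3} → strengths 0.47, 0.10
Aggregate via t-conorm [max(a, b)]: 0.47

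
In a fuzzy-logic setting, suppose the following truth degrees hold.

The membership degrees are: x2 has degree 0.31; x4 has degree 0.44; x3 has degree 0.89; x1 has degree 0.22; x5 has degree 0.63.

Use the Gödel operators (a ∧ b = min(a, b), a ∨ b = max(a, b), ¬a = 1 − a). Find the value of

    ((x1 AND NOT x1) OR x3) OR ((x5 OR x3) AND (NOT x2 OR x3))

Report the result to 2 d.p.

NOT x1 = 1 − 0.22 = 0.78
x1 AND NOT x1 = min(a, b) on (0.22, 0.78) = 0.22
(x1 AND NOT x1) OR x3 = max(a, b) on (0.22, 0.89) = 0.89
x5 OR x3 = max(a, b) on (0.63, 0.89) = 0.89
NOT x2 = 1 − 0.31 = 0.69
NOT x2 OR x3 = max(a, b) on (0.69, 0.89) = 0.89
(x5 OR x3) AND (NOT x2 OR x3) = min(a, b) on (0.89, 0.89) = 0.89
((x1 AND NOT x1) OR x3) OR ((x5 OR x3) AND (NOT x2 OR x3)) = max(a, b) on (0.89, 0.89) = 0.89

0.89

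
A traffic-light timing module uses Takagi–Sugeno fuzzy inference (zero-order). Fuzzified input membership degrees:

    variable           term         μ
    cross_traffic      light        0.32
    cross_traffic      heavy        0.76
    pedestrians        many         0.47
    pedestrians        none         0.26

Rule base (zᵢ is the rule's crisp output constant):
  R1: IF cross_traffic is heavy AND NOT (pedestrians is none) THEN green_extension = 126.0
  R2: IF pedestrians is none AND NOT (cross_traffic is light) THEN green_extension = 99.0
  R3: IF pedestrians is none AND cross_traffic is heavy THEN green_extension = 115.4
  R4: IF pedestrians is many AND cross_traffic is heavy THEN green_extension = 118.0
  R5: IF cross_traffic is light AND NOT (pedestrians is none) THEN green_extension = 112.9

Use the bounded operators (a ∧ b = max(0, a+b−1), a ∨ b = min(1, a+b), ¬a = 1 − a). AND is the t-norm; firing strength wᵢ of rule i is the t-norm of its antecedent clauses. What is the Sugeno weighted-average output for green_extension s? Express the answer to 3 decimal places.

R1 (z=126.0): heavy=0.76, ¬none=1−0.26=0.74; AND[max(0, a+b−1)] → w = 0.50
R2 (z=99.0): none=0.26, ¬light=1−0.32=0.68; AND[max(0, a+b−1)] → w = 0.00
R3 (z=115.4): none=0.26, heavy=0.76; AND[max(0, a+b−1)] → w = 0.02
R4 (z=118.0): many=0.47, heavy=0.76; AND[max(0, a+b−1)] → w = 0.23
R5 (z=112.9): light=0.32, ¬none=1−0.26=0.74; AND[max(0, a+b−1)] → w = 0.06
Weighted average = (0.50·126.0 + 0.00·99.0 + 0.02·115.4 + 0.23·118.0 + 0.06·112.9) / (0.50 + 0.00 + 0.02 + 0.23 + 0.06)
  = 99.2220 / 0.8100 = 122.496

122.496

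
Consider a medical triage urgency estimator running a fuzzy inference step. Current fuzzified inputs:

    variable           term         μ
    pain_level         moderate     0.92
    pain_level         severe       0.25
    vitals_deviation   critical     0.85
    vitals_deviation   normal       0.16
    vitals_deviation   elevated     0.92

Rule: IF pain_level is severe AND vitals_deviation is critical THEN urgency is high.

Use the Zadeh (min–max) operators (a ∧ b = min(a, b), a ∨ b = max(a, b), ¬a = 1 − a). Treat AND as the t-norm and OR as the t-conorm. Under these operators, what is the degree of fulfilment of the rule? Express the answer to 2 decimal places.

0.25

firing strength: severe=0.25, critical=0.85; AND[min(a, b)] → w = 0.25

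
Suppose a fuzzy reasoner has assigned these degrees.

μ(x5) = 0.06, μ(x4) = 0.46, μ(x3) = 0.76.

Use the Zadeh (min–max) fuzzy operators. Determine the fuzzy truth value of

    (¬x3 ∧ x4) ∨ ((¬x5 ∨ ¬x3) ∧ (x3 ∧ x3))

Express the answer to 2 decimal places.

0.76

¬x3 = 1 − 0.76 = 0.24
¬x3 ∧ x4 = min(a, b) on (0.24, 0.46) = 0.24
¬x5 = 1 − 0.06 = 0.94
¬x3 = 1 − 0.76 = 0.24
¬x5 ∨ ¬x3 = max(a, b) on (0.94, 0.24) = 0.94
x3 ∧ x3 = min(a, b) on (0.76, 0.76) = 0.76
(¬x5 ∨ ¬x3) ∧ (x3 ∧ x3) = min(a, b) on (0.94, 0.76) = 0.76
(¬x3 ∧ x4) ∨ ((¬x5 ∨ ¬x3) ∧ (x3 ∧ x3)) = max(a, b) on (0.24, 0.76) = 0.76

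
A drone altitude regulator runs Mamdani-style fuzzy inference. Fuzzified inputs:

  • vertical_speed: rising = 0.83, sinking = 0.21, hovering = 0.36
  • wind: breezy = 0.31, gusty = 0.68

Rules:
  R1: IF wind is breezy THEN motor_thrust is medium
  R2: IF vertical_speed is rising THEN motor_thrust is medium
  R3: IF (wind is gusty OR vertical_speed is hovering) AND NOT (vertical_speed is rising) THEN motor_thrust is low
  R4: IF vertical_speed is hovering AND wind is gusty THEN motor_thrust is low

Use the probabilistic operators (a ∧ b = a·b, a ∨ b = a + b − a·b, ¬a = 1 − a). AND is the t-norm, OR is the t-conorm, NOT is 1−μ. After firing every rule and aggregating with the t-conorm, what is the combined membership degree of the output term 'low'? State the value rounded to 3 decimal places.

0.347

R1: breezy=0.31 → w = 0.3100
R2: rising=0.83 → w = 0.8300
R3: (gusty=0.68 OR hovering=0.36) = 0.7952; AND[a·b] with ¬rising=1−0.83=0.17 → w = 0.1352
R4: hovering=0.36, gusty=0.68; AND[a·b] → w = 0.2448
Rules with consequent 'low': {R3, R4} → strengths 0.1352, 0.2448
Aggregate via t-conorm [a + b − a·b]: 0.3469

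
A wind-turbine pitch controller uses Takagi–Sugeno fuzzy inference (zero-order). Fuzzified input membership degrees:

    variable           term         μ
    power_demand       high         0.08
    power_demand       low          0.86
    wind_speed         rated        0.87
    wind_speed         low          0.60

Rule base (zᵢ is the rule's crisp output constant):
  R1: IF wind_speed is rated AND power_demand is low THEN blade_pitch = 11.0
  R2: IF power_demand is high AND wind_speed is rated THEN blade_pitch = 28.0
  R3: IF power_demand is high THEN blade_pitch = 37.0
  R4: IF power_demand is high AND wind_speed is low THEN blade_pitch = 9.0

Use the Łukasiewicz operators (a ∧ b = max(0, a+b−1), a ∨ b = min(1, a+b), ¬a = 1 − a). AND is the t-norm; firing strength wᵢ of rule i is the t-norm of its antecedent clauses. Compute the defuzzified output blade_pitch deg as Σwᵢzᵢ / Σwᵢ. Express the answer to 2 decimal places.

13.57

R1 (z=11.0): rated=0.87, low=0.86; AND[max(0, a+b−1)] → w = 0.73
R2 (z=28.0): high=0.08, rated=0.87; AND[max(0, a+b−1)] → w = 0.00
R3 (z=37.0): high=0.08 → w = 0.08
R4 (z=9.0): high=0.08, low=0.60; AND[max(0, a+b−1)] → w = 0.00
Weighted average = (0.73·11.0 + 0.00·28.0 + 0.08·37.0 + 0.00·9.0) / (0.73 + 0.00 + 0.08 + 0.00)
  = 10.9900 / 0.8100 = 13.57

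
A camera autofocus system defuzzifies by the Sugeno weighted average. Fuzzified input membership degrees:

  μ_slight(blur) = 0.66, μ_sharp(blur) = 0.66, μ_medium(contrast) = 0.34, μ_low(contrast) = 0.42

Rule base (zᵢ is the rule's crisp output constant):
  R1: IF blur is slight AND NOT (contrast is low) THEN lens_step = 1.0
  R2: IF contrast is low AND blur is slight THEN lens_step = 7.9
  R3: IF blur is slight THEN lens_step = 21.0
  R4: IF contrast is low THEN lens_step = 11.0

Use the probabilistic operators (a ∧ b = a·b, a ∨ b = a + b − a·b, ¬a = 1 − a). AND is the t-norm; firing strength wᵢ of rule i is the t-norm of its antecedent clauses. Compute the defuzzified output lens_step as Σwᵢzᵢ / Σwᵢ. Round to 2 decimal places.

12.10

R1 (z=1.0): slight=0.66, ¬low=1−0.42=0.58; AND[a·b] → w = 0.3828
R2 (z=7.9): low=0.42, slight=0.66; AND[a·b] → w = 0.2772
R3 (z=21.0): slight=0.66 → w = 0.6600
R4 (z=11.0): low=0.42 → w = 0.4200
Weighted average = (0.3828·1.0 + 0.2772·7.9 + 0.6600·21.0 + 0.4200·11.0) / (0.3828 + 0.2772 + 0.6600 + 0.4200)
  = 21.0527 / 1.7400 = 12.10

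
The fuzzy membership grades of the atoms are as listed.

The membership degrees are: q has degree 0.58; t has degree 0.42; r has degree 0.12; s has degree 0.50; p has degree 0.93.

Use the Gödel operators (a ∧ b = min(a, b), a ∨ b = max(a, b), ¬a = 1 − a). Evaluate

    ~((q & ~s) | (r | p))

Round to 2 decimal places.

0.07

~s = 1 − 0.50 = 0.50
q & ~s = min(a, b) on (0.58, 0.50) = 0.50
r | p = max(a, b) on (0.12, 0.93) = 0.93
(q & ~s) | (r | p) = max(a, b) on (0.50, 0.93) = 0.93
~((q & ~s) | (r | p)) = 1 − 0.93 = 0.07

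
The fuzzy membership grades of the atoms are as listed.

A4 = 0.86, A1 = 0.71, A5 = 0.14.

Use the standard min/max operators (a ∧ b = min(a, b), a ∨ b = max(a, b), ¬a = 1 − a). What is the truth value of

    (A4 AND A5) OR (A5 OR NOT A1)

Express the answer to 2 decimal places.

A4 AND A5 = min(a, b) on (0.86, 0.14) = 0.14
NOT A1 = 1 − 0.71 = 0.29
A5 OR NOT A1 = max(a, b) on (0.14, 0.29) = 0.29
(A4 AND A5) OR (A5 OR NOT A1) = max(a, b) on (0.14, 0.29) = 0.29

0.29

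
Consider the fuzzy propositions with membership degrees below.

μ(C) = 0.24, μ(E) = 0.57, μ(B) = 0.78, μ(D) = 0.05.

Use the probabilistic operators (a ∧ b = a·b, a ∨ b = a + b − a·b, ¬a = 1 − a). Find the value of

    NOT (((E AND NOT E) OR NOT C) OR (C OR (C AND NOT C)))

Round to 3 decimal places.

0.113

NOT E = 1 − 0.5700 = 0.4300
E AND NOT E = a·b on (0.5700, 0.4300) = 0.2451
NOT C = 1 − 0.2400 = 0.7600
(E AND NOT E) OR NOT C = a + b − a·b on (0.2451, 0.7600) = 0.8188
NOT C = 1 − 0.2400 = 0.7600
C AND NOT C = a·b on (0.2400, 0.7600) = 0.1824
C OR (C AND NOT C) = a + b − a·b on (0.2400, 0.1824) = 0.3786
((E AND NOT E) OR NOT C) OR (C OR (C AND NOT C)) = a + b − a·b on (0.8188, 0.3786) = 0.8874
NOT (((E AND NOT E) OR NOT C) OR (C OR (C AND NOT C))) = 1 − 0.8874 = 0.1126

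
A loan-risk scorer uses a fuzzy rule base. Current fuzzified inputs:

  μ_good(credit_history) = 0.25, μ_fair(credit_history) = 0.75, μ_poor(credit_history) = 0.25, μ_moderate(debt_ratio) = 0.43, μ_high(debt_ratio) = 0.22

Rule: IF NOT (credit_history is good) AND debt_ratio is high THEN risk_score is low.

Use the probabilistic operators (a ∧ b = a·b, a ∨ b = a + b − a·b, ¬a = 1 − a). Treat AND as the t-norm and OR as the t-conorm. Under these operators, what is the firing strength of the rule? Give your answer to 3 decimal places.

0.165

firing strength: ¬good=1−0.25=0.75, high=0.22; AND[a·b] → w = 0.1650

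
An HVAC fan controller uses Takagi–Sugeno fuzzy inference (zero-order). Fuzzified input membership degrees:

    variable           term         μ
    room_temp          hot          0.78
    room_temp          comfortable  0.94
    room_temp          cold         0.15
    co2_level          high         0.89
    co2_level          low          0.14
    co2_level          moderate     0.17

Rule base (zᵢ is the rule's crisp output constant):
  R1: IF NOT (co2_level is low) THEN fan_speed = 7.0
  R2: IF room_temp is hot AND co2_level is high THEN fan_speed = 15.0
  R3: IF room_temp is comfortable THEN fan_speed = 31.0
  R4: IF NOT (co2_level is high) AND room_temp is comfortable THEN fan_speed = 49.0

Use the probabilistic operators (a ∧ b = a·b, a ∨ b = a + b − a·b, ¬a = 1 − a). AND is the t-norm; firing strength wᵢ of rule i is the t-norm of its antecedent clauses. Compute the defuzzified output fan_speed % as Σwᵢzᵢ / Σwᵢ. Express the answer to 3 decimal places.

19.495

R1 (z=7.0): ¬low=1−0.14=0.86 → w = 0.8600
R2 (z=15.0): hot=0.78, high=0.89; AND[a·b] → w = 0.6942
R3 (z=31.0): comfortable=0.94 → w = 0.9400
R4 (z=49.0): ¬high=1−0.89=0.11, comfortable=0.94; AND[a·b] → w = 0.1034
Weighted average = (0.8600·7.0 + 0.6942·15.0 + 0.9400·31.0 + 0.1034·49.0) / (0.8600 + 0.6942 + 0.9400 + 0.1034)
  = 50.6396 / 2.5976 = 19.495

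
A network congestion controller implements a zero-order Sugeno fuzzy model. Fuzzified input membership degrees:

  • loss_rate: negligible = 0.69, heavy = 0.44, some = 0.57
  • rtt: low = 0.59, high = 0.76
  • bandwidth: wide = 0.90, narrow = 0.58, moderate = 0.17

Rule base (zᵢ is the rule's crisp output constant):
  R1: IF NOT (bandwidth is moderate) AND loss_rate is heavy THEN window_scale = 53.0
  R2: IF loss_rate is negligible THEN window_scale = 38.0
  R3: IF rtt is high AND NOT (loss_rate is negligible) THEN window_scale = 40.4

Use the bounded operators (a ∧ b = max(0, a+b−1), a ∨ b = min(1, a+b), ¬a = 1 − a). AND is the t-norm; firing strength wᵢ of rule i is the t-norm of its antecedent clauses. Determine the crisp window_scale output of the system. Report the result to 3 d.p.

42.095

R1 (z=53.0): ¬moderate=1−0.17=0.83, heavy=0.44; AND[max(0, a+b−1)] → w = 0.27
R2 (z=38.0): negligible=0.69 → w = 0.69
R3 (z=40.4): high=0.76, ¬negligible=1−0.69=0.31; AND[max(0, a+b−1)] → w = 0.07
Weighted average = (0.27·53.0 + 0.69·38.0 + 0.07·40.4) / (0.27 + 0.69 + 0.07)
  = 43.3580 / 1.0300 = 42.095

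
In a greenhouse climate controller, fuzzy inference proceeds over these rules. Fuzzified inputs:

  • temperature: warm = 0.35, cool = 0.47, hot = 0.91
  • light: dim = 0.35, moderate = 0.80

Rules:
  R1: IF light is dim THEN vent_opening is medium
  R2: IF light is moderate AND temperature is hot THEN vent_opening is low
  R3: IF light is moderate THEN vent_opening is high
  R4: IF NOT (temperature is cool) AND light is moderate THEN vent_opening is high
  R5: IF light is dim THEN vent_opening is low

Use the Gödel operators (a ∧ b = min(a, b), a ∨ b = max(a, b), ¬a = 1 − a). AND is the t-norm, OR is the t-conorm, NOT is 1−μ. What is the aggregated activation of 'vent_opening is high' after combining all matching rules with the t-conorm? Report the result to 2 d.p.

R1: dim=0.35 → w = 0.35
R2: moderate=0.80, hot=0.91; AND[min(a, b)] → w = 0.80
R3: moderate=0.80 → w = 0.80
R4: ¬cool=1−0.47=0.53, moderate=0.80; AND[min(a, b)] → w = 0.53
R5: dim=0.35 → w = 0.35
Rules with consequent 'high': {R3, R4} → strengths 0.80, 0.53
Aggregate via t-conorm [max(a, b)]: 0.80

0.80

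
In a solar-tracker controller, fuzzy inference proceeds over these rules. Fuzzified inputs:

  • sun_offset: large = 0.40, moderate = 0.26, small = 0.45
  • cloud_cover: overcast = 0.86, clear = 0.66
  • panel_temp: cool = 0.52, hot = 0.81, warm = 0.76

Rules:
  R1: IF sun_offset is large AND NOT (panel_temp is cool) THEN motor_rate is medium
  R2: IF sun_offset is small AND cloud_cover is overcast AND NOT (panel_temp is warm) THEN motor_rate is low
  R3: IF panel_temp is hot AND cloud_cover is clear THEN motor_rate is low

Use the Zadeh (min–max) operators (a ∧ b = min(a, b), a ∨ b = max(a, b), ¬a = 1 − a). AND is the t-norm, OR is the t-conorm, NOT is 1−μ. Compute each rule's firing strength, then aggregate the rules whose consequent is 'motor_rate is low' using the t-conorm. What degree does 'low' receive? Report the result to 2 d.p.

0.66

R1: large=0.40, ¬cool=1−0.52=0.48; AND[min(a, b)] → w = 0.40
R2: small=0.45, overcast=0.86, ¬warm=1−0.76=0.24; AND[min(a, b)] → w = 0.24
R3: hot=0.81, clear=0.66; AND[min(a, b)] → w = 0.66
Rules with consequent 'low': {R2, R3} → strengths 0.24, 0.66
Aggregate via t-conorm [max(a, b)]: 0.66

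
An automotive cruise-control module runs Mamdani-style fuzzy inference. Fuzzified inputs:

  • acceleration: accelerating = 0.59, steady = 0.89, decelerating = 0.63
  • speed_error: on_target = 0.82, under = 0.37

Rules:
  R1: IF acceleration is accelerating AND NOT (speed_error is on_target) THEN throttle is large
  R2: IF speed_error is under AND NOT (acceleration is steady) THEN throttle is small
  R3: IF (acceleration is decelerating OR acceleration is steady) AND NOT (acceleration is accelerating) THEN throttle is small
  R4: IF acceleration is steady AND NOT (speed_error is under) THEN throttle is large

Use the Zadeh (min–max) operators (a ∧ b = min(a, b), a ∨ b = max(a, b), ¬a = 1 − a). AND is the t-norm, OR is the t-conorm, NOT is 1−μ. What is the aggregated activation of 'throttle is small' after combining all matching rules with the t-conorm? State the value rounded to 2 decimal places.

R1: accelerating=0.59, ¬on_target=1−0.82=0.18; AND[min(a, b)] → w = 0.18
R2: under=0.37, ¬steady=1−0.89=0.11; AND[min(a, b)] → w = 0.11
R3: (decelerating=0.63 OR steady=0.89) = 0.89; AND[min(a, b)] with ¬accelerating=1−0.59=0.41 → w = 0.41
R4: steady=0.89, ¬under=1−0.37=0.63; AND[min(a, b)] → w = 0.63
Rules with consequent 'small': {R2, R3} → strengths 0.11, 0.41
Aggregate via t-conorm [max(a, b)]: 0.41

0.41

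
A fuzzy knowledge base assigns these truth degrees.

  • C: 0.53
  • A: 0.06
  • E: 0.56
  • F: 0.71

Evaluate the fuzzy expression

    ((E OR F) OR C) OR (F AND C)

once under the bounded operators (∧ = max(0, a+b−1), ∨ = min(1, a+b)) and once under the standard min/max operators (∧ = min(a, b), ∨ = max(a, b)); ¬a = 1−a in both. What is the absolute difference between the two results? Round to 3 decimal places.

0.290

Under bounded:
  E OR F = min(1, a+b) on (0.56, 0.71) = 1.00
  (E OR F) OR C = min(1, a+b) on (1.00, 0.53) = 1.00
  F AND C = max(0, a+b−1) on (0.71, 0.53) = 0.24
  ((E OR F) OR C) OR (F AND C) = min(1, a+b) on (1.00, 0.24) = 1.00
  → value = 1.0000
Under standard min/max:
  E OR F = max(a, b) on (0.56, 0.71) = 0.71
  (E OR F) OR C = max(a, b) on (0.71, 0.53) = 0.71
  F AND C = min(a, b) on (0.71, 0.53) = 0.53
  ((E OR F) OR C) OR (F AND C) = max(a, b) on (0.71, 0.53) = 0.71
  → value = 0.7100
|1.0000 − 0.7100| = 0.290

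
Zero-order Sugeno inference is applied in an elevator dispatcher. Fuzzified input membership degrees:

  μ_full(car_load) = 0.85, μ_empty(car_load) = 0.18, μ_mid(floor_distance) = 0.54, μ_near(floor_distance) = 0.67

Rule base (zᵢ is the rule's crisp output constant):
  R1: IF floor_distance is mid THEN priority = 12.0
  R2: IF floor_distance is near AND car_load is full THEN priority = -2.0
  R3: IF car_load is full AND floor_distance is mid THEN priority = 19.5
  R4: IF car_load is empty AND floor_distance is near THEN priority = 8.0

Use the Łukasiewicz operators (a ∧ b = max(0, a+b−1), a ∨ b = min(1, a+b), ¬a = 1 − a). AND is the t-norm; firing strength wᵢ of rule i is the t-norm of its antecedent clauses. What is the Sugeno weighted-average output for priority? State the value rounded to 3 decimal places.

R1 (z=12.0): mid=0.54 → w = 0.54
R2 (z=-2.0): near=0.67, full=0.85; AND[max(0, a+b−1)] → w = 0.52
R3 (z=19.5): full=0.85, mid=0.54; AND[max(0, a+b−1)] → w = 0.39
R4 (z=8.0): empty=0.18, near=0.67; AND[max(0, a+b−1)] → w = 0.00
Weighted average = (0.54·12.0 + 0.52·-2.0 + 0.39·19.5 + 0.00·8.0) / (0.54 + 0.52 + 0.39 + 0.00)
  = 13.0450 / 1.4500 = 8.997

8.997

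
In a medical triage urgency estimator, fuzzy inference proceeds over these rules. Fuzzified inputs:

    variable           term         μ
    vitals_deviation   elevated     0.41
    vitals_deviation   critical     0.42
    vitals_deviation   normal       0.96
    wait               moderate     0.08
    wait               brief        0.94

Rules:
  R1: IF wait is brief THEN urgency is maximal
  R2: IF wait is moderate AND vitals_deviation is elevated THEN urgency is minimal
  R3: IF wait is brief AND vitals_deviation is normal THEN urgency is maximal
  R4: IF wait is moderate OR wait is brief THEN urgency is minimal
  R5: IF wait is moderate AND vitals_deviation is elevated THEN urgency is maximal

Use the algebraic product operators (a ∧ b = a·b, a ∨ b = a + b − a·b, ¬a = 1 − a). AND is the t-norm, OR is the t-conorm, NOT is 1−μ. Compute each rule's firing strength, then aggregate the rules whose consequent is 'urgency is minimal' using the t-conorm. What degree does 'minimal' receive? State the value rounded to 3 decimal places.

0.947

R1: brief=0.94 → w = 0.9400
R2: moderate=0.08, elevated=0.41; AND[a·b] → w = 0.0328
R3: brief=0.94, normal=0.96; AND[a·b] → w = 0.9024
R4: moderate=0.08, brief=0.94; OR[a + b − a·b] → w = 0.9448
R5: moderate=0.08, elevated=0.41; AND[a·b] → w = 0.0328
Rules with consequent 'minimal': {R2, R4} → strengths 0.0328, 0.9448
Aggregate via t-conorm [a + b − a·b]: 0.9466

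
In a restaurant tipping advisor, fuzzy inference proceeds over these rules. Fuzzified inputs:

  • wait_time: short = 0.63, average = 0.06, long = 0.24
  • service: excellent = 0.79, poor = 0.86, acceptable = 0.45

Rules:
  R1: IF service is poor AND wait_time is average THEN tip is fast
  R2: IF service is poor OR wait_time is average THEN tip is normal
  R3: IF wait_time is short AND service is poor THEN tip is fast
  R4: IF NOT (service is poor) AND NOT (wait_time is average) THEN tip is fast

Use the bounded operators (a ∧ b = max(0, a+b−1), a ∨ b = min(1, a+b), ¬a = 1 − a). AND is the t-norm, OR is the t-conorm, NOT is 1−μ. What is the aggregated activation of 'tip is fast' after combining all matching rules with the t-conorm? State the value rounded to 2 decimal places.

0.57

R1: poor=0.86, average=0.06; AND[max(0, a+b−1)] → w = 0.00
R2: poor=0.86, average=0.06; OR[min(1, a+b)] → w = 0.92
R3: short=0.63, poor=0.86; AND[max(0, a+b−1)] → w = 0.49
R4: ¬poor=1−0.86=0.14, ¬average=1−0.06=0.94; AND[max(0, a+b−1)] → w = 0.08
Rules with consequent 'fast': {R1, R3, R4} → strengths 0.00, 0.49, 0.08
Aggregate via t-conorm [min(1, a+b)]: 0.57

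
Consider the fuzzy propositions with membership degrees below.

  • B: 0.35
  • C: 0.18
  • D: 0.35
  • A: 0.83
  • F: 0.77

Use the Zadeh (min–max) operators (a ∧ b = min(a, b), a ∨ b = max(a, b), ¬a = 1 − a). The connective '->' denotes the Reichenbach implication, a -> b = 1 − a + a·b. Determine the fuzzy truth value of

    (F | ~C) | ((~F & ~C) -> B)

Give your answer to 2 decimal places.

~C = 1 − 0.18 = 0.82
F | ~C = max(a, b) on (0.77, 0.82) = 0.82
~F = 1 − 0.77 = 0.23
~C = 1 − 0.18 = 0.82
~F & ~C = min(a, b) on (0.23, 0.82) = 0.23
(~F & ~C) -> B  [Reichenbach: 1 − a + a·b] with a=0.23, b=0.35 → 0.85
(F | ~C) | ((~F & ~C) -> B) = max(a, b) on (0.82, 0.85) = 0.85

0.85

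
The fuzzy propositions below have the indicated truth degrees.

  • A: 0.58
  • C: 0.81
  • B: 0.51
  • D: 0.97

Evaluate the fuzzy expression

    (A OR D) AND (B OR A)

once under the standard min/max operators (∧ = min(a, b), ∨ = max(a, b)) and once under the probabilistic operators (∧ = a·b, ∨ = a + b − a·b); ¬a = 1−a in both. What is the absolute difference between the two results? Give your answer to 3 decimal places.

0.204

Under standard min/max:
  A OR D = max(a, b) on (0.58, 0.97) = 0.97
  B OR A = max(a, b) on (0.51, 0.58) = 0.58
  (A OR D) AND (B OR A) = min(a, b) on (0.97, 0.58) = 0.58
  → value = 0.5800
Under probabilistic:
  A OR D = a + b − a·b on (0.5800, 0.9700) = 0.9874
  B OR A = a + b − a·b on (0.5100, 0.5800) = 0.7942
  (A OR D) AND (B OR A) = a·b on (0.9874, 0.7942) = 0.7842
  → value = 0.7842
|0.5800 − 0.7842| = 0.204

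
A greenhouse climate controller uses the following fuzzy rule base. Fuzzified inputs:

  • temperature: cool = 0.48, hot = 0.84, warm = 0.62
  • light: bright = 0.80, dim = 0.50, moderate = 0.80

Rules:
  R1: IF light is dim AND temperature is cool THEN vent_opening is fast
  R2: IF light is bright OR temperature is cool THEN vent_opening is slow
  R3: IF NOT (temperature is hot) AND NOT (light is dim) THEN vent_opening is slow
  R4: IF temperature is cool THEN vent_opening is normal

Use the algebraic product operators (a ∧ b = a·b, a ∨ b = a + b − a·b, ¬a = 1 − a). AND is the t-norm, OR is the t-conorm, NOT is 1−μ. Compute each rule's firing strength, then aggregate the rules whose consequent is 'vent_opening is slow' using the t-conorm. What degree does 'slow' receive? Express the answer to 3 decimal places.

0.904

R1: dim=0.50, cool=0.48; AND[a·b] → w = 0.2400
R2: bright=0.80, cool=0.48; OR[a + b − a·b] → w = 0.8960
R3: ¬hot=1−0.84=0.16, ¬dim=1−0.50=0.50; AND[a·b] → w = 0.0800
R4: cool=0.48 → w = 0.4800
Rules with consequent 'slow': {R2, R3} → strengths 0.8960, 0.0800
Aggregate via t-conorm [a + b − a·b]: 0.9043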